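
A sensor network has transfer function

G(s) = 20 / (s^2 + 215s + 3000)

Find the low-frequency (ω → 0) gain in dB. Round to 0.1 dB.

-43.5 dB

G(0) = 20 / 3000 ≈ 0.0066667
20 log₁₀(0.0066667) ≈ -43.52 dB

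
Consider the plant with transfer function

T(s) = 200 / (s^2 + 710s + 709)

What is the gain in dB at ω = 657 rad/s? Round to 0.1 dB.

Substitute s = j657:
Numerator: 200 = 200 + j0
Denominator: (j657)^2 + 710(j657) + 709 = -430940 + j466470
|N| = √(200² + 0²) ≈ 200, ∠N ≈ 0.00°
|D| = √(430940² + 466470²) ≈ 6.3506e+05, ∠D ≈ 132.73°
|T| = 200 / 6.3506e+05 ≈ 0.00031493
Gain = 20 log₁₀(0.00031493) ≈ -70.04 dB

-70.0 dB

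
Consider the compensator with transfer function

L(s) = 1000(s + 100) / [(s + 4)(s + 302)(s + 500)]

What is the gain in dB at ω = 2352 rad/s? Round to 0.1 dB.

-75.1 dB

At s = jω = j2352:
zero (s+100): 100 + j2352 → |·| = √(100²+2352²) = √5541904 ≈ 2354.1, ∠ = arctan(2352/100) ≈ 87.57°
pole (s+4): 4 + j2352 → |·| = √(4²+2352²) = √5531920 ≈ 2352, ∠ = arctan(2352/4) ≈ 89.90°
pole (s+302): 302 + j2352 → |·| = √(302²+2352²) = √5623108 ≈ 2371.3, ∠ = arctan(2352/302) ≈ 82.68°
pole (s+500): 500 + j2352 → |·| = √(500²+2352²) = √5781904 ≈ 2404.6, ∠ = arctan(2352/500) ≈ 78.00°
|L| = 1000 · 2354.1 / 1.3411e+10 ≈ 0.00017554
Gain = 20 log₁₀(0.00017554) ≈ -75.11 dB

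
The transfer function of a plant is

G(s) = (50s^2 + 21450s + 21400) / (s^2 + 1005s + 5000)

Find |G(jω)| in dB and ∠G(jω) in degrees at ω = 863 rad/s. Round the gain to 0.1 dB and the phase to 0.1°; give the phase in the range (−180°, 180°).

31.2 dB, 23.1°

Substitute s = j863:
Numerator: 50(j863)^2 + 21450(j863) + 21400 = -37217050 + j18511350
Denominator: (j863)^2 + 1005(j863) + 5000 = -739769 + j867315
|N| = √(37217050² + 18511350²) ≈ 4.1567e+07, ∠N ≈ 153.55°
|D| = √(739769² + 867315²) ≈ 1.14e+06, ∠D ≈ 130.46°
|G| = 4.1567e+07 / 1.14e+06 ≈ 36.462
Gain = 20 log₁₀(36.462) ≈ 31.24 dB
∠G = 153.55° − 130.46° = 23.09°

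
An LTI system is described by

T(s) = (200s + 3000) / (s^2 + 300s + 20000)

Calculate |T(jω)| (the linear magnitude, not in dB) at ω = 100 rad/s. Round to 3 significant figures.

Substitute s = j100:
Numerator: 200(j100) + 3000 = 3000 + j20000
Denominator: (j100)^2 + 300(j100) + 20000 = 10000 + j30000
|N| = √(3000² + 20000²) ≈ 20224, ∠N ≈ 81.47°
|D| = √(10000² + 30000²) ≈ 31623, ∠D ≈ 71.57°
|T| = 20224 / 31623 ≈ 0.63953

0.640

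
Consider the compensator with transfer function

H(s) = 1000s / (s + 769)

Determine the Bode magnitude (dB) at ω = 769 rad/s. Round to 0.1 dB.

At s = jω = j769:
zero at origin: s = j769 → |·| = 769, ∠ = 90.00°
pole (s+769): 769 + j769 → |·| = √(769²+769²) = √1182722 ≈ 1087.5, ∠ = arctan(769/769) ≈ 45.00°
|H| = 1000 · 769 / 1087.5 ≈ 707.13
Gain = 20 log₁₀(707.13) ≈ 56.99 dB

57.0 dB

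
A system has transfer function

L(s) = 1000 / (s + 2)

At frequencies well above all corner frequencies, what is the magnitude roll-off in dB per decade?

Each pole contributes −20 dB/decade at high frequency; each zero contributes +20 dB/decade.
Net: 0 zero(s) − 1 pole(s) → -20 dB/decade.

-20 dB/decade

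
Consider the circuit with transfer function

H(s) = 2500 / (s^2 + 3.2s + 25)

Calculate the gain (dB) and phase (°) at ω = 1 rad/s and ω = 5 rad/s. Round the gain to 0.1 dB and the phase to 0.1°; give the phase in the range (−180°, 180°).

At s = jω = j1:
quadratic: (j1)² + 3.2·j1 + 25 = 24 + j3.2 → |·| ≈ 24.212, ∠ ≈ 7.59°
|H| = 2500 / 24.212 ≈ 103.25
Gain = 20 log₁₀(103.25) ≈ 40.28 dB
∠H = 0.00° − 7.59° = -7.59°

At s = jω = j5:
quadratic: (j5)² + 3.2·j5 + 25 = 0 + j16 → |·| ≈ 16, ∠ ≈ 90.00°
|H| = 2500 / 16 ≈ 156.25
Gain = 20 log₁₀(156.25) ≈ 43.88 dB
∠H = 0.00° − 90.00° = -90.00°

ω = 1: 40.3 dB, -7.6°; ω = 5: 43.9 dB, -90.0°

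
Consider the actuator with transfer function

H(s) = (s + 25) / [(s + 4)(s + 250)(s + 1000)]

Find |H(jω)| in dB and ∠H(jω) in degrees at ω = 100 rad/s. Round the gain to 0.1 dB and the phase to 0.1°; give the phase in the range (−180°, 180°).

-108.4 dB, -39.3°

At s = jω = j100:
zero (s+25): 25 + j100 → |·| = √(25²+100²) = √10625 ≈ 103.08, ∠ = arctan(100/25) ≈ 75.96°
pole (s+4): 4 + j100 → |·| = √(4²+100²) = √10016 ≈ 100.08, ∠ = arctan(100/4) ≈ 87.71°
pole (s+250): 250 + j100 → |·| = √(250²+100²) = √72500 ≈ 269.26, ∠ = arctan(100/250) ≈ 21.80°
pole (s+1000): 1000 + j100 → |·| = √(1000²+100²) = √1010000 ≈ 1005, ∠ = arctan(100/1000) ≈ 5.71°
|H| = 1 · 103.08 / 2.7082e+07 ≈ 3.8062e-06
Gain = 20 log₁₀(3.8062e-06) ≈ -108.39 dB
∠H = 75.96° − 115.22° = -39.26°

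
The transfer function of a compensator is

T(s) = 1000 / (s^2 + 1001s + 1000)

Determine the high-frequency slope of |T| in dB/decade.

-40 dB/decade

Each pole contributes −20 dB/decade at high frequency; each zero contributes +20 dB/decade.
Net: 0 zero(s) − 2 pole(s) → -40 dB/decade.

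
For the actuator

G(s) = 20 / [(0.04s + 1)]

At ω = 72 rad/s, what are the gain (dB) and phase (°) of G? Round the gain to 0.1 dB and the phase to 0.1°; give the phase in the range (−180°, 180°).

At ω = 72 rad/s:
pole (1 + j72·0.04) = 1 + j2.88 → |·| ≈ 3.0487, ∠ ≈ 70.85°
|G| = 20 · 1 / (3.0487) ≈ 6.5602
Gain = 20 log₁₀(6.5602) ≈ 16.34 dB
∠G = (0°) − (70.85°) = -70.85°

16.3 dB, -70.9°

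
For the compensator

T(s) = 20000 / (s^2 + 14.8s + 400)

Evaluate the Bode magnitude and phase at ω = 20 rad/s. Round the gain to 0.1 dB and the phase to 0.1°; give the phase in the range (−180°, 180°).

At s = jω = j20:
quadratic: (j20)² + 14.8·j20 + 400 = 0 + j296 → |·| ≈ 296, ∠ ≈ 90.00°
|T| = 20000 / 296 ≈ 67.568
Gain = 20 log₁₀(67.568) ≈ 36.59 dB
∠T = 0.00° − 90.00° = -90.00°

36.6 dB, -90.0°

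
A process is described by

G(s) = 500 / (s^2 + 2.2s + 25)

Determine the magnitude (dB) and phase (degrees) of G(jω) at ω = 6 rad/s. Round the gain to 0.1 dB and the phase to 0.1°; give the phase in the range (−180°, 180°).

At s = jω = j6:
quadratic: (j6)² + 2.2·j6 + 25 = -11 + j13.2 → |·| ≈ 17.183, ∠ ≈ 129.81°
|G| = 500 / 17.183 ≈ 29.099
Gain = 20 log₁₀(29.099) ≈ 29.28 dB
∠G = 0.00° − 129.81° = -129.81°

29.3 dB, -129.8°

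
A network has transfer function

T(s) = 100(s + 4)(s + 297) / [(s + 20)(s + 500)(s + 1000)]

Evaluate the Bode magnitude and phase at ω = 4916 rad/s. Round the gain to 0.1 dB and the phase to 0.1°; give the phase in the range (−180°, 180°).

At s = jω = j4916:
zero (s+4): 4 + j4916 → |·| = √(4²+4916²) = √24167072 ≈ 4916, ∠ = arctan(4916/4) ≈ 89.95°
zero (s+297): 297 + j4916 → |·| = √(297²+4916²) = √24255265 ≈ 4925, ∠ = arctan(4916/297) ≈ 86.54°
pole (s+20): 20 + j4916 → |·| = √(20²+4916²) = √24167456 ≈ 4916, ∠ = arctan(4916/20) ≈ 89.77°
pole (s+500): 500 + j4916 → |·| = √(500²+4916²) = √24417056 ≈ 4941.4, ∠ = arctan(4916/500) ≈ 84.19°
pole (s+1000): 1000 + j4916 → |·| = √(1000²+4916²) = √25167056 ≈ 5016.7, ∠ = arctan(4916/1000) ≈ 78.50°
|T| = 100 · 2.4211e+07 / 1.2187e+11 ≈ 0.019866
Gain = 20 log₁₀(0.019866) ≈ -34.04 dB
∠T = 176.49° − 252.46° = -75.97°

-34.0 dB, -76.0°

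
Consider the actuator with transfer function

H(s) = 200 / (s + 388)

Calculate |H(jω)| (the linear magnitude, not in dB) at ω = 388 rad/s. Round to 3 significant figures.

Substitute s = j388:
Numerator: 200 = 200 + j0
Denominator: (j388) + 388 = 388 + j388
|N| = √(200² + 0²) ≈ 200, ∠N ≈ 0.00°
|D| = √(388² + 388²) ≈ 548.71, ∠D ≈ 45.00°
|H| = 200 / 548.71 ≈ 0.36449

0.364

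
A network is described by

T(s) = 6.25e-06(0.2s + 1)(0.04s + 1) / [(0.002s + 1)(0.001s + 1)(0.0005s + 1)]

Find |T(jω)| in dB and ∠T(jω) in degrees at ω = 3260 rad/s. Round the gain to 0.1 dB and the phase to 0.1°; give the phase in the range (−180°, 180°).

-38.2 dB, -33.2°

At ω = 3260 rad/s:
zero (1 + j3260·0.2) = 1 + j652 → |·| ≈ 652, ∠ ≈ 89.91°
zero (1 + j3260·0.04) = 1 + j130.4 → |·| ≈ 130.4, ∠ ≈ 89.56°
pole (1 + j3260·0.002) = 1 + j6.52 → |·| ≈ 6.5962, ∠ ≈ 81.28°
pole (1 + j3260·0.001) = 1 + j3.26 → |·| ≈ 3.4099, ∠ ≈ 72.95°
pole (1 + j3260·0.0005) = 1 + j1.63 → |·| ≈ 1.9123, ∠ ≈ 58.47°
|T| = 6.25e-06 · 652 · 130.4 / (6.5962 · 3.4099 · 1.9123) ≈ 0.012354
Gain = 20 log₁₀(0.012354) ≈ -38.16 dB
∠T = (89.91° + 89.56°) − (81.28° + 72.95° + 58.47°) = -33.23°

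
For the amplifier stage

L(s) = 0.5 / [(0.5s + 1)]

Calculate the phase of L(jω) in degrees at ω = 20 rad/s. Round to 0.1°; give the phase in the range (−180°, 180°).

At ω = 20 rad/s:
pole (1 + j20·0.5) = 1 + j10 → |·| ≈ 10.05, ∠ ≈ 84.29°
∠L = (0°) − (84.29°) = -84.29°

-84.3°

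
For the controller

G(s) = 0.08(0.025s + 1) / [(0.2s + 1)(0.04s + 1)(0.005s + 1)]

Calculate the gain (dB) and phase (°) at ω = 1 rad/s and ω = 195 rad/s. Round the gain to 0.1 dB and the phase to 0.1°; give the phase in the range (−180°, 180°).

ω = 1: -22.1 dB, -12.5°; ω = 195: -60.6 dB, -137.1°

At ω = 1 rad/s:
zero (1 + j1·0.025) = 1 + j0.025 → |·| ≈ 1.0003, ∠ ≈ 1.43°
pole (1 + j1·0.2) = 1 + j0.2 → |·| ≈ 1.0198, ∠ ≈ 11.31°
pole (1 + j1·0.04) = 1 + j0.04 → |·| ≈ 1.0008, ∠ ≈ 2.29°
pole (1 + j1·0.005) = 1 + j0.005 → |·| ≈ 1, ∠ ≈ 0.29°
|G| = 0.08 · 1.0003 / (1.0198 · 1.0008 · 1) ≈ 0.078408
Gain = 20 log₁₀(0.078408) ≈ -22.11 dB
∠G = (1.43°) − (11.31° + 2.29° + 0.29°) = -12.46°

At ω = 195 rad/s:
zero (1 + j195·0.025) = 1 + j4.875 → |·| ≈ 4.9765, ∠ ≈ 78.41°
pole (1 + j195·0.2) = 1 + j39 → |·| ≈ 39.013, ∠ ≈ 88.53°
pole (1 + j195·0.04) = 1 + j7.8 → |·| ≈ 7.8638, ∠ ≈ 82.69°
pole (1 + j195·0.005) = 1 + j0.975 → |·| ≈ 1.3966, ∠ ≈ 44.27°
|G| = 0.08 · 4.9765 / (39.013 · 7.8638 · 1.3966) ≈ 0.00092918
Gain = 20 log₁₀(0.00092918) ≈ -60.64 dB
∠G = (78.41°) − (88.53° + 82.69° + 44.27°) = -137.08°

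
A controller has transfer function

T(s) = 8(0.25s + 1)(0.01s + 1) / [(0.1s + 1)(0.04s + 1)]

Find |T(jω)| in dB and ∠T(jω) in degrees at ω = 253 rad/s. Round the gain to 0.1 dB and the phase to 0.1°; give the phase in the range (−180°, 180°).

At ω = 253 rad/s:
zero (1 + j253·0.25) = 1 + j63.25 → |·| ≈ 63.258, ∠ ≈ 89.09°
zero (1 + j253·0.01) = 1 + j2.53 → |·| ≈ 2.7205, ∠ ≈ 68.43°
pole (1 + j253·0.1) = 1 + j25.3 → |·| ≈ 25.32, ∠ ≈ 87.74°
pole (1 + j253·0.04) = 1 + j10.12 → |·| ≈ 10.169, ∠ ≈ 84.36°
|T| = 8 · 63.258 · 2.7205 / (25.32 · 10.169) ≈ 5.347
Gain = 20 log₁₀(5.347) ≈ 14.56 dB
∠T = (89.09° + 68.43°) − (87.74° + 84.36°) = -14.58°

14.6 dB, -14.6°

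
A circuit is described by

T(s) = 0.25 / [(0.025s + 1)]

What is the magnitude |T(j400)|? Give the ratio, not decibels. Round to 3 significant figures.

At ω = 400 rad/s:
pole (1 + j400·0.025) = 1 + j10 → |·| ≈ 10.05, ∠ ≈ 84.29°
|T| = 0.25 · 1 / (10.05) ≈ 0.024876

0.0249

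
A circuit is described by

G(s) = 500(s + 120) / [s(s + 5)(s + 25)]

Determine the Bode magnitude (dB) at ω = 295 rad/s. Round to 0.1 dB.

At s = jω = j295:
zero (s+120): 120 + j295 → |·| = √(120²+295²) = √101425 ≈ 318.47, ∠ = arctan(295/120) ≈ 67.86°
pole (s+5): 5 + j295 → |·| = √(5²+295²) = √87050 ≈ 295.04, ∠ = arctan(295/5) ≈ 89.03°
pole (s+25): 25 + j295 → |·| = √(25²+295²) = √87650 ≈ 296.06, ∠ = arctan(295/25) ≈ 85.16°
pole at origin: |s| = 295, ∠ = 90.00° (in denominator)
|G| = 500 · 318.47 / 2.5768e+07 ≈ 0.0061796
Gain = 20 log₁₀(0.0061796) ≈ -44.18 dB

-44.2 dB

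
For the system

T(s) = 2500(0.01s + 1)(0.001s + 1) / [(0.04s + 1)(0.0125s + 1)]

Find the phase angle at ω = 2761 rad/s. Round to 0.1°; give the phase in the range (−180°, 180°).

At ω = 2761 rad/s:
zero (1 + j2761·0.01) = 1 + j27.61 → |·| ≈ 27.628, ∠ ≈ 87.93°
zero (1 + j2761·0.001) = 1 + j2.761 → |·| ≈ 2.9365, ∠ ≈ 70.09°
pole (1 + j2761·0.04) = 1 + j110.44 → |·| ≈ 110.44, ∠ ≈ 89.48°
pole (1 + j2761·0.0125) = 1 + j34.5125 → |·| ≈ 34.527, ∠ ≈ 88.34°
∠T = (87.93° + 70.09°) − (89.48° + 88.34°) = -19.80°

-19.8°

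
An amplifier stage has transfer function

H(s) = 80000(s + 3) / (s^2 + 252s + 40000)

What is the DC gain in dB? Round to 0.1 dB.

15.6 dB

H(0) = 80000·3 / 40000 = 6
20 log₁₀(6) ≈ 15.56 dB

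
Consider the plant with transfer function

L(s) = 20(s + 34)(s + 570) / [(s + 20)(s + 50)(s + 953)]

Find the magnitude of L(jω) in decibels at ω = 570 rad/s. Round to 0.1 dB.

At s = jω = j570:
zero (s+34): 34 + j570 → |·| = √(34²+570²) = √326056 ≈ 571.01, ∠ = arctan(570/34) ≈ 86.59°
zero (s+570): 570 + j570 → |·| = √(570²+570²) = √649800 ≈ 806.1, ∠ = arctan(570/570) ≈ 45.00°
pole (s+20): 20 + j570 → |·| = √(20²+570²) = √325300 ≈ 570.35, ∠ = arctan(570/20) ≈ 87.99°
pole (s+50): 50 + j570 → |·| = √(50²+570²) = √327400 ≈ 572.19, ∠ = arctan(570/50) ≈ 84.99°
pole (s+953): 953 + j570 → |·| = √(953²+570²) = √1233109 ≈ 1110.5, ∠ = arctan(570/953) ≈ 30.88°
|L| = 20 · 4.6029e+05 / 3.6241e+08 ≈ 0.025402
Gain = 20 log₁₀(0.025402) ≈ -31.90 dB

-31.9 dB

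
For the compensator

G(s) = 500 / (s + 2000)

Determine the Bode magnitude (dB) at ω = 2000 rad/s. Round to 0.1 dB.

Substitute s = j2000:
Numerator: 500 = 500 + j0
Denominator: (j2000) + 2000 = 2000 + j2000
|N| = √(500² + 0²) ≈ 500, ∠N ≈ 0.00°
|D| = √(2000² + 2000²) ≈ 2828.4, ∠D ≈ 45.00°
|G| = 500 / 2828.4 ≈ 0.17678
Gain = 20 log₁₀(0.17678) ≈ -15.05 dB

-15.1 dB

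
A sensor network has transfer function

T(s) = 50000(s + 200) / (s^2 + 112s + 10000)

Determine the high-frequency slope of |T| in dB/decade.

-20 dB/decade

Each pole contributes −20 dB/decade at high frequency; each zero contributes +20 dB/decade.
Net: 1 zero(s) − 2 pole(s) → -20 dB/decade.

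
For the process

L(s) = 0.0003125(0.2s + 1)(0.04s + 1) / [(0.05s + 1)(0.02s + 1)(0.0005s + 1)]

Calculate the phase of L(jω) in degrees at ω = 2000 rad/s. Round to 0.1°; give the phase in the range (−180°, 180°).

-43.9°

At ω = 2000 rad/s:
zero (1 + j2000·0.2) = 1 + j400 → |·| ≈ 400, ∠ ≈ 89.86°
zero (1 + j2000·0.04) = 1 + j80 → |·| ≈ 80.006, ∠ ≈ 89.28°
pole (1 + j2000·0.05) = 1 + j100 → |·| ≈ 100, ∠ ≈ 89.43°
pole (1 + j2000·0.02) = 1 + j40 → |·| ≈ 40.012, ∠ ≈ 88.57°
pole (1 + j2000·0.0005) = 1 + j1 → |·| ≈ 1.4142, ∠ ≈ 45.00°
∠L = (89.86° + 89.28°) − (89.43° + 88.57° + 45.00°) = -43.86°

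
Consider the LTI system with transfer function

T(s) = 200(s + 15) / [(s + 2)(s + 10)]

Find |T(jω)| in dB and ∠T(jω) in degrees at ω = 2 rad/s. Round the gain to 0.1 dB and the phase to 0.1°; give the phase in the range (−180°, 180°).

At s = jω = j2:
zero (s+15): 15 + j2 → |·| = √(15²+2²) = √229 ≈ 15.133, ∠ = arctan(2/15) ≈ 7.59°
pole (s+2): 2 + j2 → |·| = √(2²+2²) = √8 ≈ 2.8284, ∠ = arctan(2/2) ≈ 45.00°
pole (s+10): 10 + j2 → |·| = √(10²+2²) = √104 ≈ 10.198, ∠ = arctan(2/10) ≈ 11.31°
|T| = 200 · 15.133 / 28.844 ≈ 104.93
Gain = 20 log₁₀(104.93) ≈ 40.42 dB
∠T = 7.59° − 56.31° = -48.72°

40.4 dB, -48.7°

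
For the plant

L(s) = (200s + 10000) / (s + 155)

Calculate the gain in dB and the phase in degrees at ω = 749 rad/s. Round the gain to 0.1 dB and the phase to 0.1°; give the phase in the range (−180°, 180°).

45.9 dB, 7.9°

Substitute s = j749:
Numerator: 200(j749) + 10000 = 10000 + j149800
Denominator: (j749) + 155 = 155 + j749
|N| = √(10000² + 149800²) ≈ 1.5013e+05, ∠N ≈ 86.18°
|D| = √(155² + 749²) ≈ 764.87, ∠D ≈ 78.31°
|L| = 1.5013e+05 / 764.87 ≈ 196.28
Gain = 20 log₁₀(196.28) ≈ 45.86 dB
∠L = 86.18° − 78.31° = 7.87°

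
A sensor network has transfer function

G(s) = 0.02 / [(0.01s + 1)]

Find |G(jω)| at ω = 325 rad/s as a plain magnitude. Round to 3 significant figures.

At ω = 325 rad/s:
pole (1 + j325·0.01) = 1 + j3.25 → |·| ≈ 3.4004, ∠ ≈ 72.90°
|G| = 0.02 · 1 / (3.4004) ≈ 0.0058817

0.00588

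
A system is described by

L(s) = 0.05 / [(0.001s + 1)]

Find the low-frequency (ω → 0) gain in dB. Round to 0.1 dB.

-26.0 dB

L(0) = 0.05 · 1 / 1 = 0.05
20 log₁₀(0.05) ≈ -26.02 dB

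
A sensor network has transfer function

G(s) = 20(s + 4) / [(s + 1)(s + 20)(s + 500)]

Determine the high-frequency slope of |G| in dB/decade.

-40 dB/decade

Each pole contributes −20 dB/decade at high frequency; each zero contributes +20 dB/decade.
Net: 1 zero(s) − 3 pole(s) → -40 dB/decade.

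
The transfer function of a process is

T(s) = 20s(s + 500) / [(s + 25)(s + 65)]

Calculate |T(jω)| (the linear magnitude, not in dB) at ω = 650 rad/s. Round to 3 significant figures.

At s = jω = j650:
zero (s+500): 500 + j650 → |·| = √(500²+650²) = √672500 ≈ 820.06, ∠ = arctan(650/500) ≈ 52.43°
zero at origin: s = j650 → |·| = 650, ∠ = 90.00°
pole (s+25): 25 + j650 → |·| = √(25²+650²) = √423125 ≈ 650.48, ∠ = arctan(650/25) ≈ 87.80°
pole (s+65): 65 + j650 → |·| = √(65²+650²) = √426725 ≈ 653.24, ∠ = arctan(650/65) ≈ 84.29°
|T| = 20 · 5.3304e+05 / 4.2492e+05 ≈ 25.089

25.1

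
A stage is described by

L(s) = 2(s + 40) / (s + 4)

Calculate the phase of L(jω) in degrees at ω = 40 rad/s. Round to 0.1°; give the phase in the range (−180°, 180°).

At s = jω = j40:
zero (s+40): 40 + j40 → |·| = √(40²+40²) = √3200 ≈ 56.569, ∠ = arctan(40/40) ≈ 45.00°
pole (s+4): 4 + j40 → |·| = √(4²+40²) = √1616 ≈ 40.2, ∠ = arctan(40/4) ≈ 84.29°
∠L = 45.00° − 84.29° = -39.29°

-39.3°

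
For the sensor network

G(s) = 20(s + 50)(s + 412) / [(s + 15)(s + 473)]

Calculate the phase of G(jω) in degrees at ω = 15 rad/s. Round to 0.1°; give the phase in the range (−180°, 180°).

At s = jω = j15:
zero (s+50): 50 + j15 → |·| = √(50²+15²) = √2725 ≈ 52.202, ∠ = arctan(15/50) ≈ 16.70°
zero (s+412): 412 + j15 → |·| = √(412²+15²) = √169969 ≈ 412.27, ∠ = arctan(15/412) ≈ 2.09°
pole (s+15): 15 + j15 → |·| = √(15²+15²) = √450 ≈ 21.213, ∠ = arctan(15/15) ≈ 45.00°
pole (s+473): 473 + j15 → |·| = √(473²+15²) = √223954 ≈ 473.24, ∠ = arctan(15/473) ≈ 1.82°
∠G = 18.79° − 46.82° = -28.03°

-28.0°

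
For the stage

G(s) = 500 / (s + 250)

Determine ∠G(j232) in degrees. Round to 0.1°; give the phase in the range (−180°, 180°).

At s = jω = j232:
pole (s+250): 250 + j232 → |·| = √(250²+232²) = √116324 ≈ 341.06, ∠ = arctan(232/250) ≈ 42.86°
∠G = 0.00° − 42.86° = -42.86°

-42.9°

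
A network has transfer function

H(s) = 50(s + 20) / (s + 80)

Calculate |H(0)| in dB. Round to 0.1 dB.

21.9 dB

H(0) = 50·20 / (80) = 12.5
20 log₁₀(12.5) ≈ 21.94 dB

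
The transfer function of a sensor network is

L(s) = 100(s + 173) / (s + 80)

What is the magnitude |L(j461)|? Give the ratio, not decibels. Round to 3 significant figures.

At s = jω = j461:
zero (s+173): 173 + j461 → |·| = √(173²+461²) = √242450 ≈ 492.39, ∠ = arctan(461/173) ≈ 69.43°
pole (s+80): 80 + j461 → |·| = √(80²+461²) = √218921 ≈ 467.89, ∠ = arctan(461/80) ≈ 80.16°
|L| = 100 · 492.39 / 467.89 ≈ 105.24

105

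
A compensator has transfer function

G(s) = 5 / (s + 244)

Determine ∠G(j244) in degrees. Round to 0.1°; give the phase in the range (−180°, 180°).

At s = jω = j244:
pole (s+244): 244 + j244 → |·| = √(244²+244²) = √119072 ≈ 345.07, ∠ = arctan(244/244) ≈ 45.00°
∠G = 0.00° − 45.00° = -45.00°

-45.0°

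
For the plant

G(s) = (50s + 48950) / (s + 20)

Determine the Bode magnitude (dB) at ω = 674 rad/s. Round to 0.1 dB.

38.9 dB

Substitute s = j674:
Numerator: 50(j674) + 48950 = 48950 + j33700
Denominator: (j674) + 20 = 20 + j674
|N| = √(48950² + 33700²) ≈ 59429, ∠N ≈ 34.55°
|D| = √(20² + 674²) ≈ 674.3, ∠D ≈ 88.30°
|G| = 59429 / 674.3 ≈ 88.134
Gain = 20 log₁₀(88.134) ≈ 38.90 dB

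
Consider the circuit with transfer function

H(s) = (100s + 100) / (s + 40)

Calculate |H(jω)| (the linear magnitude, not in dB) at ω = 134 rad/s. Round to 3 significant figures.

Substitute s = j134:
Numerator: 100(j134) + 100 = 100 + j13400
Denominator: (j134) + 40 = 40 + j134
|N| = √(100² + 13400²) ≈ 13400, ∠N ≈ 89.57°
|D| = √(40² + 134²) ≈ 139.84, ∠D ≈ 73.38°
|H| = 13400 / 139.84 ≈ 95.824

95.8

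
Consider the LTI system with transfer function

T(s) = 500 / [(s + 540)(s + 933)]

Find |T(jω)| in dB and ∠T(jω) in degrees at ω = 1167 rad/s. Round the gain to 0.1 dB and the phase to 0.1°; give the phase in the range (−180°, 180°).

At s = jω = j1167:
pole (s+540): 540 + j1167 → |·| = √(540²+1167²) = √1653489 ≈ 1285.9, ∠ = arctan(1167/540) ≈ 65.17°
pole (s+933): 933 + j1167 → |·| = √(933²+1167²) = √2232378 ≈ 1494.1, ∠ = arctan(1167/933) ≈ 51.36°
|T| = 500 / 1.9213e+06 ≈ 0.00026024
Gain = 20 log₁₀(0.00026024) ≈ -71.69 dB
∠T = 0.00° − 116.53° = -116.53°

-71.7 dB, -116.5°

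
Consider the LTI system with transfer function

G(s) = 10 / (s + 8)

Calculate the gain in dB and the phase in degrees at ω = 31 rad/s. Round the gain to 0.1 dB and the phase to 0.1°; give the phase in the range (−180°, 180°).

-10.1 dB, -75.5°

At s = jω = j31:
pole (s+8): 8 + j31 → |·| = √(8²+31²) = √1025 ≈ 32.016, ∠ = arctan(31/8) ≈ 75.53°
|G| = 10 / 32.016 ≈ 0.31234
Gain = 20 log₁₀(0.31234) ≈ -10.11 dB
∠G = 0.00° − 75.53° = -75.53°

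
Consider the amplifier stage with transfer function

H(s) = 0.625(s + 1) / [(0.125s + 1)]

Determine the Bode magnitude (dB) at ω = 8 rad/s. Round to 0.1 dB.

11.0 dB

At ω = 8 rad/s:
zero (1 + j8·1) = 1 + j8 → |·| ≈ 8.0623, ∠ ≈ 82.87°
pole (1 + j8·0.125) = 1 + j1 → |·| ≈ 1.4142, ∠ ≈ 45.00°
|H| = 0.625 · 8.0623 / (1.4142) ≈ 3.5631
Gain = 20 log₁₀(3.5631) ≈ 11.04 dB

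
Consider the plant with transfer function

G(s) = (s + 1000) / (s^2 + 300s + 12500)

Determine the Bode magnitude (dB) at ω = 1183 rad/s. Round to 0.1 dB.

-59.3 dB

Substitute s = j1183:
Numerator: (j1183) + 1000 = 1000 + j1183
Denominator: (j1183)^2 + 300(j1183) + 12500 = -1386989 + j354900
|N| = √(1000² + 1183²) ≈ 1549, ∠N ≈ 49.79°
|D| = √(1386989² + 354900²) ≈ 1.4317e+06, ∠D ≈ 165.65°
|G| = 1549 / 1.4317e+06 ≈ 0.0010819
Gain = 20 log₁₀(0.0010819) ≈ -59.32 dB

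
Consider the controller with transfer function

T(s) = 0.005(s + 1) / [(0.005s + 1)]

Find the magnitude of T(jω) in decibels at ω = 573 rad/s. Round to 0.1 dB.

-0.5 dB

At ω = 573 rad/s:
zero (1 + j573·1) = 1 + j573 → |·| ≈ 573, ∠ ≈ 89.90°
pole (1 + j573·0.005) = 1 + j2.865 → |·| ≈ 3.0345, ∠ ≈ 70.76°
|T| = 0.005 · 573 / (3.0345) ≈ 0.94414
Gain = 20 log₁₀(0.94414) ≈ -0.50 dB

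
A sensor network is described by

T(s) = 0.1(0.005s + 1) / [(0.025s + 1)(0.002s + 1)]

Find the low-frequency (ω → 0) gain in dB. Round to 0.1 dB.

-20.0 dB

T(0) = 0.1 · 1 / 1 = 0.1
20 log₁₀(0.1) ≈ -20.00 dB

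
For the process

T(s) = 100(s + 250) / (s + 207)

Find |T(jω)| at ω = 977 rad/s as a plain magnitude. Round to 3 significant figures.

101

At s = jω = j977:
zero (s+250): 250 + j977 → |·| = √(250²+977²) = √1017029 ≈ 1008.5, ∠ = arctan(977/250) ≈ 75.65°
pole (s+207): 207 + j977 → |·| = √(207²+977²) = √997378 ≈ 998.69, ∠ = arctan(977/207) ≈ 78.04°
|T| = 100 · 1008.5 / 998.69 ≈ 100.98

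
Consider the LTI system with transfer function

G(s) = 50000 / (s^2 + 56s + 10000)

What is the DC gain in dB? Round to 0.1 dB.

14.0 dB

G(0) = 50000 / 10000 = 5
20 log₁₀(5) ≈ 13.98 dB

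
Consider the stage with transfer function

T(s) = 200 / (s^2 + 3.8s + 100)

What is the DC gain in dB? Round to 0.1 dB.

T(0) = 200 / 100 = 2
20 log₁₀(2) ≈ 6.02 dB

6.0 dB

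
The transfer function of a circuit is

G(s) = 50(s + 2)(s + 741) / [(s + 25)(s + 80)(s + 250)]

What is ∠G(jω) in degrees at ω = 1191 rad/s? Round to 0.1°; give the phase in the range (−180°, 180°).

At s = jω = j1191:
zero (s+2): 2 + j1191 → |·| = √(2²+1191²) = √1418485 ≈ 1191, ∠ = arctan(1191/2) ≈ 89.90°
zero (s+741): 741 + j1191 → |·| = √(741²+1191²) = √1967562 ≈ 1402.7, ∠ = arctan(1191/741) ≈ 58.11°
pole (s+25): 25 + j1191 → |·| = √(25²+1191²) = √1419106 ≈ 1191.3, ∠ = arctan(1191/25) ≈ 88.80°
pole (s+80): 80 + j1191 → |·| = √(80²+1191²) = √1424881 ≈ 1193.7, ∠ = arctan(1191/80) ≈ 86.16°
pole (s+250): 250 + j1191 → |·| = √(250²+1191²) = √1480981 ≈ 1217, ∠ = arctan(1191/250) ≈ 78.15°
∠G = 148.01° − 253.11° = -105.10°

-105.1°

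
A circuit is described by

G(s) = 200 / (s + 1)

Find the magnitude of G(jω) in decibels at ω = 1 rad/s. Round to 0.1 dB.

43.0 dB

At s = jω = j1:
pole (s+1): 1 + j1 → |·| = √(1²+1²) = √2 ≈ 1.4142, ∠ = arctan(1/1) ≈ 45.00°
|G| = 200 / 1.4142 ≈ 141.42
Gain = 20 log₁₀(141.42) ≈ 43.01 dB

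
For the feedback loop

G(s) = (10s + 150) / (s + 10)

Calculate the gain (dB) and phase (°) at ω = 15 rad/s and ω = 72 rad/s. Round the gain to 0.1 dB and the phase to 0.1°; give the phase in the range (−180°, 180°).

ω = 15: 21.4 dB, -11.3°; ω = 72: 20.1 dB, -3.9°

Substitute s = j15:
Numerator: 10(j15) + 150 = 150 + j150
Denominator: (j15) + 10 = 10 + j15
|N| = √(150² + 150²) ≈ 212.13, ∠N ≈ 45.00°
|D| = √(10² + 15²) ≈ 18.028, ∠D ≈ 56.31°
|G| = 212.13 / 18.028 ≈ 11.767
Gain = 20 log₁₀(11.767) ≈ 21.41 dB
∠G = 45.00° − 56.31° = -11.31°

Substitute s = j72:
Numerator: 10(j72) + 150 = 150 + j720
Denominator: (j72) + 10 = 10 + j72
|N| = √(150² + 720²) ≈ 735.46, ∠N ≈ 78.23°
|D| = √(10² + 72²) ≈ 72.691, ∠D ≈ 82.09°
|G| = 735.46 / 72.691 ≈ 10.118
Gain = 20 log₁₀(10.118) ≈ 20.10 dB
∠G = 78.23° − 82.09° = -3.86°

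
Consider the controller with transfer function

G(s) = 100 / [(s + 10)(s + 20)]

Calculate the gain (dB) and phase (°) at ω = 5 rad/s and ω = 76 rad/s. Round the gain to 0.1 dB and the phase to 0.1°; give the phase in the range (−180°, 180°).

At s = jω = j5:
pole (s+10): 10 + j5 → |·| = √(10²+5²) = √125 ≈ 11.18, ∠ = arctan(5/10) ≈ 26.57°
pole (s+20): 20 + j5 → |·| = √(20²+5²) = √425 ≈ 20.616, ∠ = arctan(5/20) ≈ 14.04°
|G| = 100 / 230.49 ≈ 0.43386
Gain = 20 log₁₀(0.43386) ≈ -7.25 dB
∠G = 0.00° − 40.61° = -40.61°

At s = jω = j76:
pole (s+10): 10 + j76 → |·| = √(10²+76²) = √5876 ≈ 76.655, ∠ = arctan(76/10) ≈ 82.50°
pole (s+20): 20 + j76 → |·| = √(20²+76²) = √6176 ≈ 78.588, ∠ = arctan(76/20) ≈ 75.26°
|G| = 100 / 6024.2 ≈ 0.0166
Gain = 20 log₁₀(0.0166) ≈ -35.60 dB
∠G = 0.00° − 157.76° = -157.76°

ω = 5: -7.3 dB, -40.6°; ω = 76: -35.6 dB, -157.8°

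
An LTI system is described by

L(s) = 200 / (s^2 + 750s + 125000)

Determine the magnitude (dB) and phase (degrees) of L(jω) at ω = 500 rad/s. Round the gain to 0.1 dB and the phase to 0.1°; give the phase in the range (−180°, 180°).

Substitute s = j500:
Numerator: 200 = 200 + j0
Denominator: (j500)^2 + 750(j500) + 125000 = -125000 + j375000
|N| = √(200² + 0²) ≈ 200, ∠N ≈ 0.00°
|D| = √(125000² + 375000²) ≈ 3.9528e+05, ∠D ≈ 108.43°
|L| = 200 / 3.9528e+05 ≈ 0.00050597
Gain = 20 log₁₀(0.00050597) ≈ -65.92 dB
∠L = 0.00° − 108.43° = -108.43°

-65.9 dB, -108.4°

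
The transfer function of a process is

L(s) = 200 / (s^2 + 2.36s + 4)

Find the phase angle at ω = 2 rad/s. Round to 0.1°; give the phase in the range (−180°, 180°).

At s = jω = j2:
quadratic: (j2)² + 2.36·j2 + 4 = 0 + j4.72 → |·| ≈ 4.72, ∠ ≈ 90.00°
∠L = 0.00° − 90.00° = -90.00°

-90.0°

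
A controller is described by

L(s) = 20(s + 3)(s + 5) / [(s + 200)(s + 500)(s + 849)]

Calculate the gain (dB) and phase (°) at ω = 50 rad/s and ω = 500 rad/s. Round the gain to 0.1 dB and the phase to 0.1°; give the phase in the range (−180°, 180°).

At s = jω = j50:
zero (s+3): 3 + j50 → |·| = √(3²+50²) = √2509 ≈ 50.09, ∠ = arctan(50/3) ≈ 86.57°
zero (s+5): 5 + j50 → |·| = √(5²+50²) = √2525 ≈ 50.249, ∠ = arctan(50/5) ≈ 84.29°
pole (s+200): 200 + j50 → |·| = √(200²+50²) = √42500 ≈ 206.16, ∠ = arctan(50/200) ≈ 14.04°
pole (s+500): 500 + j50 → |·| = √(500²+50²) = √252500 ≈ 502.49, ∠ = arctan(50/500) ≈ 5.71°
pole (s+849): 849 + j50 → |·| = √(849²+50²) = √723301 ≈ 850.47, ∠ = arctan(50/849) ≈ 3.37°
|L| = 20 · 2517 / 8.8103e+07 ≈ 0.00057138
Gain = 20 log₁₀(0.00057138) ≈ -64.86 dB
∠L = 170.86° − 23.12° = 147.74°

At s = jω = j500:
zero (s+3): 3 + j500 → |·| = √(3²+500²) = √250009 ≈ 500.01, ∠ = arctan(500/3) ≈ 89.66°
zero (s+5): 5 + j500 → |·| = √(5²+500²) = √250025 ≈ 500.02, ∠ = arctan(500/5) ≈ 89.43°
pole (s+200): 200 + j500 → |·| = √(200²+500²) = √290000 ≈ 538.52, ∠ = arctan(500/200) ≈ 68.20°
pole (s+500): 500 + j500 → |·| = √(500²+500²) = √500000 ≈ 707.11, ∠ = arctan(500/500) ≈ 45.00°
pole (s+849): 849 + j500 → |·| = √(849²+500²) = √970801 ≈ 985.29, ∠ = arctan(500/849) ≈ 30.50°
|L| = 20 · 2.5002e+05 / 3.7519e+08 ≈ 0.013328
Gain = 20 log₁₀(0.013328) ≈ -37.50 dB
∠L = 179.09° − 143.70° = 35.39°

ω = 50: -64.9 dB, 147.7°; ω = 500: -37.5 dB, 35.4°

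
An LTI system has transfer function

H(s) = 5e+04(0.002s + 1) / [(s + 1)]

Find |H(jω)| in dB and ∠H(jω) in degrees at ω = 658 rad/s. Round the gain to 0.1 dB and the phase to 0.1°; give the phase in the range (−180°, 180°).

At ω = 658 rad/s:
zero (1 + j658·0.002) = 1 + j1.316 → |·| ≈ 1.6528, ∠ ≈ 52.77°
pole (1 + j658·1) = 1 + j658 → |·| ≈ 658, ∠ ≈ 89.91°
|H| = 5e+04 · 1.6528 / (658) ≈ 125.59
Gain = 20 log₁₀(125.59) ≈ 41.98 dB
∠H = (52.77°) − (89.91°) = -37.14°

42.0 dB, -37.1°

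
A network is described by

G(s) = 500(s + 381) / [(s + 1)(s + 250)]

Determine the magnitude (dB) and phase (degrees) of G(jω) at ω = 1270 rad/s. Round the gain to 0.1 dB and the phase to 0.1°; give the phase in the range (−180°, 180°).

-7.9 dB, -95.5°

At s = jω = j1270:
zero (s+381): 381 + j1270 → |·| = √(381²+1270²) = √1758061 ≈ 1325.9, ∠ = arctan(1270/381) ≈ 73.30°
pole (s+1): 1 + j1270 → |·| = √(1²+1270²) = √1612901 ≈ 1270, ∠ = arctan(1270/1) ≈ 89.95°
pole (s+250): 250 + j1270 → |·| = √(250²+1270²) = √1675400 ≈ 1294.4, ∠ = arctan(1270/250) ≈ 78.86°
|G| = 500 · 1325.9 / 1.6439e+06 ≈ 0.40328
Gain = 20 log₁₀(0.40328) ≈ -7.89 dB
∠G = 73.30° − 168.81° = -95.51°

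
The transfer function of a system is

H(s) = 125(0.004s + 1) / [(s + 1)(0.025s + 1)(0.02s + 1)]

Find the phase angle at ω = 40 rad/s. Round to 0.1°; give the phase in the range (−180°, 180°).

At ω = 40 rad/s:
zero (1 + j40·0.004) = 1 + j0.16 → |·| ≈ 1.0127, ∠ ≈ 9.09°
pole (1 + j40·1) = 1 + j40 → |·| ≈ 40.012, ∠ ≈ 88.57°
pole (1 + j40·0.025) = 1 + j1 → |·| ≈ 1.4142, ∠ ≈ 45.00°
pole (1 + j40·0.02) = 1 + j0.8 → |·| ≈ 1.2806, ∠ ≈ 38.66°
∠H = (9.09°) − (88.57° + 45.00° + 38.66°) = -163.14°

-163.1°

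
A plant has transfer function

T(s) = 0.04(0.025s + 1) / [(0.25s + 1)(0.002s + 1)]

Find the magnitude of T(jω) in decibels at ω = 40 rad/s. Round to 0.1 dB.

At ω = 40 rad/s:
zero (1 + j40·0.025) = 1 + j1 → |·| ≈ 1.4142, ∠ ≈ 45.00°
pole (1 + j40·0.25) = 1 + j10 → |·| ≈ 10.05, ∠ ≈ 84.29°
pole (1 + j40·0.002) = 1 + j0.08 → |·| ≈ 1.0032, ∠ ≈ 4.57°
|T| = 0.04 · 1.4142 / (10.05 · 1.0032) ≈ 0.0056107
Gain = 20 log₁₀(0.0056107) ≈ -45.02 dB

-45.0 dB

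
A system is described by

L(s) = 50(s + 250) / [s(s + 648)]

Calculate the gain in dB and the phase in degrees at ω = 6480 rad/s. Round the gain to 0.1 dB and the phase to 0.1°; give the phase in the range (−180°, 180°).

-42.3 dB, -86.5°

At s = jω = j6480:
zero (s+250): 250 + j6480 → |·| = √(250²+6480²) = √42052900 ≈ 6484.8, ∠ = arctan(6480/250) ≈ 87.79°
pole (s+648): 648 + j6480 → |·| = √(648²+6480²) = √42410304 ≈ 6512.3, ∠ = arctan(6480/648) ≈ 84.29°
pole at origin: |s| = 6480, ∠ = 90.00° (in denominator)
|L| = 50 · 6484.8 / 4.22e+07 ≈ 0.0076834
Gain = 20 log₁₀(0.0076834) ≈ -42.29 dB
∠L = 87.79° − 174.29° = -86.50°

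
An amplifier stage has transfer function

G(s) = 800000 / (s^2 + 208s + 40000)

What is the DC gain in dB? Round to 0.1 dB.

G(0) = 800000 / 40000 = 20
20 log₁₀(20) ≈ 26.02 dB

26.0 dB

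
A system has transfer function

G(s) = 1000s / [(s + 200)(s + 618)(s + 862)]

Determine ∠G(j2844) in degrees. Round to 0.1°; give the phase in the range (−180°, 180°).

-146.9°

At s = jω = j2844:
zero at origin: s = j2844 → |·| = 2844, ∠ = 90.00°
pole (s+200): 200 + j2844 → |·| = √(200²+2844²) = √8128336 ≈ 2851, ∠ = arctan(2844/200) ≈ 85.98°
pole (s+618): 618 + j2844 → |·| = √(618²+2844²) = √8470260 ≈ 2910.4, ∠ = arctan(2844/618) ≈ 77.74°
pole (s+862): 862 + j2844 → |·| = √(862²+2844²) = √8831380 ≈ 2971.8, ∠ = arctan(2844/862) ≈ 73.14°
∠G = 90.00° − 236.86° = -146.86°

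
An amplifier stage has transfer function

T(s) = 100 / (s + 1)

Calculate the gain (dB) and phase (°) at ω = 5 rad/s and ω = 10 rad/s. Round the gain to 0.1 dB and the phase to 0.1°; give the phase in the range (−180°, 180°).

ω = 5: 25.9 dB, -78.7°; ω = 10: 20.0 dB, -84.3°

At s = jω = j5:
pole (s+1): 1 + j5 → |·| = √(1²+5²) = √26 ≈ 5.099, ∠ = arctan(5/1) ≈ 78.69°
|T| = 100 / 5.099 ≈ 19.612
Gain = 20 log₁₀(19.612) ≈ 25.85 dB
∠T = 0.00° − 78.69° = -78.69°

At s = jω = j10:
pole (s+1): 1 + j10 → |·| = √(1²+10²) = √101 ≈ 10.05, ∠ = arctan(10/1) ≈ 84.29°
|T| = 100 / 10.05 ≈ 9.9502
Gain = 20 log₁₀(9.9502) ≈ 19.96 dB
∠T = 0.00° − 84.29° = -84.29°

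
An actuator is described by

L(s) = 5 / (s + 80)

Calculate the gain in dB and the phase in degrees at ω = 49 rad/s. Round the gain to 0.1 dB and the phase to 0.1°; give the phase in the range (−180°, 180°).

At s = jω = j49:
pole (s+80): 80 + j49 → |·| = √(80²+49²) = √8801 ≈ 93.814, ∠ = arctan(49/80) ≈ 31.49°
|L| = 5 / 93.814 ≈ 0.053297
Gain = 20 log₁₀(0.053297) ≈ -25.47 dB
∠L = 0.00° − 31.49° = -31.49°

-25.5 dB, -31.5°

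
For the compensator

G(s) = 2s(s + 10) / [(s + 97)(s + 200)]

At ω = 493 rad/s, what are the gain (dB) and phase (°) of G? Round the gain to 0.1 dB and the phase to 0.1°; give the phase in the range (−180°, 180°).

At s = jω = j493:
zero (s+10): 10 + j493 → |·| = √(10²+493²) = √243149 ≈ 493.1, ∠ = arctan(493/10) ≈ 88.84°
zero at origin: s = j493 → |·| = 493, ∠ = 90.00°
pole (s+97): 97 + j493 → |·| = √(97²+493²) = √252458 ≈ 502.45, ∠ = arctan(493/97) ≈ 78.87°
pole (s+200): 200 + j493 → |·| = √(200²+493²) = √283049 ≈ 532.02, ∠ = arctan(493/200) ≈ 67.92°
|G| = 2 · 2.431e+05 / 2.6731e+05 ≈ 1.8189
Gain = 20 log₁₀(1.8189) ≈ 5.20 dB
∠G = 178.84° − 146.79° = 32.05°

5.2 dB, 32.1°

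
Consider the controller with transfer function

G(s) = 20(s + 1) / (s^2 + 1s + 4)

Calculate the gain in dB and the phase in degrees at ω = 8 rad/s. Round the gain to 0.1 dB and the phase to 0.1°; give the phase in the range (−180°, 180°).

At s = jω = j8:
zero (s+1): 1 + j8 → |·| = √(1²+8²) = √65 ≈ 8.0623, ∠ = arctan(8/1) ≈ 82.87°
quadratic: (j8)² + 1·j8 + 4 = -60 + j8 → |·| ≈ 60.531, ∠ ≈ 172.41°
|G| = 20 · 8.0623 / 60.531 ≈ 2.6639
Gain = 20 log₁₀(2.6639) ≈ 8.51 dB
∠G = 82.87° − 172.41° = -89.54°

8.5 dB, -89.5°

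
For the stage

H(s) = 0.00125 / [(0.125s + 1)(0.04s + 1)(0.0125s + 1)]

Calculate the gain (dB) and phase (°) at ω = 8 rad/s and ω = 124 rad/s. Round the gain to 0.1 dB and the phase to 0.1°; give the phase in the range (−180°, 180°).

ω = 8: -61.5 dB, -68.5°; ω = 124: -101.3 dB, 137.9°

At ω = 8 rad/s:
pole (1 + j8·0.125) = 1 + j1 → |·| ≈ 1.4142, ∠ ≈ 45.00°
pole (1 + j8·0.04) = 1 + j0.32 → |·| ≈ 1.05, ∠ ≈ 17.74°
pole (1 + j8·0.0125) = 1 + j0.1 → |·| ≈ 1.005, ∠ ≈ 5.71°
|H| = 0.00125 · 1 / (1.4142 · 1.05 · 1.005) ≈ 0.00083761
Gain = 20 log₁₀(0.00083761) ≈ -61.54 dB
∠H = (0°) − (45.00° + 17.74° + 5.71°) = -68.45°

At ω = 124 rad/s:
pole (1 + j124·0.125) = 1 + j15.5 → |·| ≈ 15.532, ∠ ≈ 86.31°
pole (1 + j124·0.04) = 1 + j4.96 → |·| ≈ 5.0598, ∠ ≈ 78.60°
pole (1 + j124·0.0125) = 1 + j1.55 → |·| ≈ 1.8446, ∠ ≈ 57.17°
|H| = 0.00125 · 1 / (15.532 · 5.0598 · 1.8446) ≈ 8.6228e-06
Gain = 20 log₁₀(8.6228e-06) ≈ -101.29 dB
∠H = (0°) − (86.31° + 78.60° + 57.17°) = -222.08° ≡ 137.92° (principal value)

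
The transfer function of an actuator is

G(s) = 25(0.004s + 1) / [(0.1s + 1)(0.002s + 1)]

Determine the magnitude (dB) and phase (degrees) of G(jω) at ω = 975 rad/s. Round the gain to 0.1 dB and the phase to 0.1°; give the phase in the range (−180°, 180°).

At ω = 975 rad/s:
zero (1 + j975·0.004) = 1 + j3.9 → |·| ≈ 4.0262, ∠ ≈ 75.62°
pole (1 + j975·0.1) = 1 + j97.5 → |·| ≈ 97.505, ∠ ≈ 89.41°
pole (1 + j975·0.002) = 1 + j1.95 → |·| ≈ 2.1915, ∠ ≈ 62.85°
|G| = 25 · 4.0262 / (97.505 · 2.1915) ≈ 0.47105
Gain = 20 log₁₀(0.47105) ≈ -6.54 dB
∠G = (75.62°) − (89.41° + 62.85°) = -76.64°

-6.5 dB, -76.6°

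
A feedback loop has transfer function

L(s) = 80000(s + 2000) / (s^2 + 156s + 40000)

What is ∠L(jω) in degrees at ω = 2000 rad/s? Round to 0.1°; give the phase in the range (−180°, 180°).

-130.5°

At s = jω = j2000:
zero (s+2000): 2000 + j2000 → |·| = √(2000²+2000²) = √8000000 ≈ 2828.4, ∠ = arctan(2000/2000) ≈ 45.00°
quadratic: (j2000)² + 156·j2000 + 40000 = -3960000 + j312000 → |·| ≈ 3.9723e+06, ∠ ≈ 175.50°
∠L = 45.00° − 175.50° = -130.50°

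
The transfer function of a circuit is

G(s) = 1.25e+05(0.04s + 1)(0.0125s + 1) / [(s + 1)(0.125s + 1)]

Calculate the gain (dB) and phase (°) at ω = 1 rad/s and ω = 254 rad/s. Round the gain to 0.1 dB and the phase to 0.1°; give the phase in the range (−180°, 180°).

At ω = 1 rad/s:
zero (1 + j1·0.04) = 1 + j0.04 → |·| ≈ 1.0008, ∠ ≈ 2.29°
zero (1 + j1·0.0125) = 1 + j0.0125 → |·| ≈ 1.0001, ∠ ≈ 0.72°
pole (1 + j1·1) = 1 + j1 → |·| ≈ 1.4142, ∠ ≈ 45.00°
pole (1 + j1·0.125) = 1 + j0.125 → |·| ≈ 1.0078, ∠ ≈ 7.13°
|G| = 1.25e+05 · 1.0008 · 1.0001 / (1.4142 · 1.0078) ≈ 87784
Gain = 20 log₁₀(87784) ≈ 98.87 dB
∠G = (2.29° + 0.72°) − (45.00° + 7.13°) = -49.12°

At ω = 254 rad/s:
zero (1 + j254·0.04) = 1 + j10.16 → |·| ≈ 10.209, ∠ ≈ 84.38°
zero (1 + j254·0.0125) = 1 + j3.175 → |·| ≈ 3.3288, ∠ ≈ 72.52°
pole (1 + j254·1) = 1 + j254 → |·| ≈ 254, ∠ ≈ 89.77°
pole (1 + j254·0.125) = 1 + j31.75 → |·| ≈ 31.766, ∠ ≈ 88.20°
|G| = 1.25e+05 · 10.209 · 3.3288 / (254 · 31.766) ≈ 526.48
Gain = 20 log₁₀(526.48) ≈ 54.43 dB
∠G = (84.38° + 72.52°) − (89.77° + 88.20°) = -21.07°

ω = 1: 98.9 dB, -49.1°; ω = 254: 54.4 dB, -21.1°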